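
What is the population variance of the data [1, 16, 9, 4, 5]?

26.8

Step 1: Compute the mean: (1 + 16 + 9 + 4 + 5) / 5 = 7
Step 2: Compute squared deviations from the mean:
  (1 - 7)^2 = 36
  (16 - 7)^2 = 81
  (9 - 7)^2 = 4
  (4 - 7)^2 = 9
  (5 - 7)^2 = 4
Step 3: Sum of squared deviations = 134
Step 4: Population variance = 134 / 5 = 26.8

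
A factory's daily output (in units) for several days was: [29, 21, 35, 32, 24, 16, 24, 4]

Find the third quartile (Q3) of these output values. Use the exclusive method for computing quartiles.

31.25

Step 1: Sort the data: [4, 16, 21, 24, 24, 29, 32, 35]
Step 2: n = 8
Step 3: Using the exclusive quartile method:
  Q1 = 17.25
  Q2 (median) = 24
  Q3 = 31.25
  IQR = Q3 - Q1 = 31.25 - 17.25 = 14
Step 4: Q3 = 31.25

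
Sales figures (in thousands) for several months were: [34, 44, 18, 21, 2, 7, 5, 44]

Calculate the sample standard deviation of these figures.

17.0833

Step 1: Compute the mean: 21.875
Step 2: Sum of squared deviations from the mean: 2042.875
Step 3: Sample variance = 2042.875 / 7 = 291.8393
Step 4: Standard deviation = sqrt(291.8393) = 17.0833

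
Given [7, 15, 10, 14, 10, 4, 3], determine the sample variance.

21.3333

Step 1: Compute the mean: (7 + 15 + 10 + 14 + 10 + 4 + 3) / 7 = 9
Step 2: Compute squared deviations from the mean:
  (7 - 9)^2 = 4
  (15 - 9)^2 = 36
  (10 - 9)^2 = 1
  (14 - 9)^2 = 25
  (10 - 9)^2 = 1
  (4 - 9)^2 = 25
  (3 - 9)^2 = 36
Step 3: Sum of squared deviations = 128
Step 4: Sample variance = 128 / 6 = 21.3333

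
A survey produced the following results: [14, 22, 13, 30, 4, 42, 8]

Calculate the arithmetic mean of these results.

19

Step 1: Sum all values: 14 + 22 + 13 + 30 + 4 + 42 + 8 = 133
Step 2: Count the number of values: n = 7
Step 3: Mean = sum / n = 133 / 7 = 19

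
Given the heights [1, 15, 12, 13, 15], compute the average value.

11.2

Step 1: Sum all values: 1 + 15 + 12 + 13 + 15 = 56
Step 2: Count the number of values: n = 5
Step 3: Mean = sum / n = 56 / 5 = 11.2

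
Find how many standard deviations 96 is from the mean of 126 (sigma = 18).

-1.6667

Step 1: Recall the z-score formula: z = (x - mu) / sigma
Step 2: Substitute values: z = (96 - 126) / 18
Step 3: z = -30 / 18 = -1.6667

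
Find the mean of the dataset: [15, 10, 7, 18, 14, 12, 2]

11.1429

Step 1: Sum all values: 15 + 10 + 7 + 18 + 14 + 12 + 2 = 78
Step 2: Count the number of values: n = 7
Step 3: Mean = sum / n = 78 / 7 = 11.1429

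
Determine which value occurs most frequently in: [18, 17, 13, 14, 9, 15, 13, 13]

13

Step 1: Count the frequency of each value:
  9: appears 1 time(s)
  13: appears 3 time(s)
  14: appears 1 time(s)
  15: appears 1 time(s)
  17: appears 1 time(s)
  18: appears 1 time(s)
Step 2: The value 13 appears most frequently (3 times).
Step 3: Mode = 13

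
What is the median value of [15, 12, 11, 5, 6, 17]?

11.5

Step 1: Sort the data in ascending order: [5, 6, 11, 12, 15, 17]
Step 2: The number of values is n = 6.
Step 3: Since n is even, the median is the average of positions 3 and 4:
  Median = (11 + 12) / 2 = 11.5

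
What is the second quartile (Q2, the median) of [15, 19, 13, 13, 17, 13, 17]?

15

Step 1: Sort the data: [13, 13, 13, 15, 17, 17, 19]
Step 2: n = 7
Step 3: Q2 is the median. Since n is odd, it is the middle value at position 4: 15
Step 4: Q2 = 15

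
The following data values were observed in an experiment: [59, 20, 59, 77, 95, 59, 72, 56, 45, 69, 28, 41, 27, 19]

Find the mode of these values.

59

Step 1: Count the frequency of each value:
  19: appears 1 time(s)
  20: appears 1 time(s)
  27: appears 1 time(s)
  28: appears 1 time(s)
  41: appears 1 time(s)
  45: appears 1 time(s)
  56: appears 1 time(s)
  59: appears 3 time(s)
  69: appears 1 time(s)
  72: appears 1 time(s)
  77: appears 1 time(s)
  95: appears 1 time(s)
Step 2: The value 59 appears most frequently (3 times).
Step 3: Mode = 59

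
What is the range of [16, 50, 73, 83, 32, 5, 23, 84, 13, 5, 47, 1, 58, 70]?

83

Step 1: Identify the maximum value: max = 84
Step 2: Identify the minimum value: min = 1
Step 3: Range = max - min = 84 - 1 = 83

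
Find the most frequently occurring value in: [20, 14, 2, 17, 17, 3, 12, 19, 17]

17

Step 1: Count the frequency of each value:
  2: appears 1 time(s)
  3: appears 1 time(s)
  12: appears 1 time(s)
  14: appears 1 time(s)
  17: appears 3 time(s)
  19: appears 1 time(s)
  20: appears 1 time(s)
Step 2: The value 17 appears most frequently (3 times).
Step 3: Mode = 17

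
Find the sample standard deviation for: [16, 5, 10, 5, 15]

5.2631

Step 1: Compute the mean: 10.2
Step 2: Sum of squared deviations from the mean: 110.8
Step 3: Sample variance = 110.8 / 4 = 27.7
Step 4: Standard deviation = sqrt(27.7) = 5.2631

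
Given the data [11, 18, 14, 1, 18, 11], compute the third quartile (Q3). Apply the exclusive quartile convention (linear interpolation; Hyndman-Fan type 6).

18

Step 1: Sort the data: [1, 11, 11, 14, 18, 18]
Step 2: n = 6
Step 3: Using the exclusive quartile method:
  Q1 = 8.5
  Q2 (median) = 12.5
  Q3 = 18
  IQR = Q3 - Q1 = 18 - 8.5 = 9.5
Step 4: Q3 = 18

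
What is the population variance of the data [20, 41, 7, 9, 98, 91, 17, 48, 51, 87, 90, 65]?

1061.3333

Step 1: Compute the mean: (20 + 41 + 7 + 9 + 98 + 91 + 17 + 48 + 51 + 87 + 90 + 65) / 12 = 52
Step 2: Compute squared deviations from the mean:
  (20 - 52)^2 = 1024
  (41 - 52)^2 = 121
  (7 - 52)^2 = 2025
  (9 - 52)^2 = 1849
  (98 - 52)^2 = 2116
  (91 - 52)^2 = 1521
  (17 - 52)^2 = 1225
  (48 - 52)^2 = 16
  (51 - 52)^2 = 1
  (87 - 52)^2 = 1225
  (90 - 52)^2 = 1444
  (65 - 52)^2 = 169
Step 3: Sum of squared deviations = 12736
Step 4: Population variance = 12736 / 12 = 1061.3333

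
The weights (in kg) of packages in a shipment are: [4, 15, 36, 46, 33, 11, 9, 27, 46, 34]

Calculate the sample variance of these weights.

236.9889

Step 1: Compute the mean: (4 + 15 + 36 + 46 + 33 + 11 + 9 + 27 + 46 + 34) / 10 = 26.1
Step 2: Compute squared deviations from the mean:
  (4 - 26.1)^2 = 488.41
  (15 - 26.1)^2 = 123.21
  (36 - 26.1)^2 = 98.01
  (46 - 26.1)^2 = 396.01
  (33 - 26.1)^2 = 47.61
  (11 - 26.1)^2 = 228.01
  (9 - 26.1)^2 = 292.41
  (27 - 26.1)^2 = 0.81
  (46 - 26.1)^2 = 396.01
  (34 - 26.1)^2 = 62.41
Step 3: Sum of squared deviations = 2132.9
Step 4: Sample variance = 2132.9 / 9 = 236.9889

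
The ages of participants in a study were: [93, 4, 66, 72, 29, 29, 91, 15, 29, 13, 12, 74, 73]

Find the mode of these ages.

29

Step 1: Count the frequency of each value:
  4: appears 1 time(s)
  12: appears 1 time(s)
  13: appears 1 time(s)
  15: appears 1 time(s)
  29: appears 3 time(s)
  66: appears 1 time(s)
  72: appears 1 time(s)
  73: appears 1 time(s)
  74: appears 1 time(s)
  91: appears 1 time(s)
  93: appears 1 time(s)
Step 2: The value 29 appears most frequently (3 times).
Step 3: Mode = 29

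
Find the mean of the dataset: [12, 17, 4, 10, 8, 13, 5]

9.8571

Step 1: Sum all values: 12 + 17 + 4 + 10 + 8 + 13 + 5 = 69
Step 2: Count the number of values: n = 7
Step 3: Mean = sum / n = 69 / 7 = 9.8571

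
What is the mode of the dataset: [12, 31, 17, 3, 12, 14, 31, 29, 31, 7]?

31

Step 1: Count the frequency of each value:
  3: appears 1 time(s)
  7: appears 1 time(s)
  12: appears 2 time(s)
  14: appears 1 time(s)
  17: appears 1 time(s)
  29: appears 1 time(s)
  31: appears 3 time(s)
Step 2: The value 31 appears most frequently (3 times).
Step 3: Mode = 31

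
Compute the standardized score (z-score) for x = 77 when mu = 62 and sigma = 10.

1.5

Step 1: Recall the z-score formula: z = (x - mu) / sigma
Step 2: Substitute values: z = (77 - 62) / 10
Step 3: z = 15 / 10 = 1.5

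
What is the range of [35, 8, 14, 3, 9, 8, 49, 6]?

46

Step 1: Identify the maximum value: max = 49
Step 2: Identify the minimum value: min = 3
Step 3: Range = max - min = 49 - 3 = 46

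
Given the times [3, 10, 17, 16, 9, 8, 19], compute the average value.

11.7143

Step 1: Sum all values: 3 + 10 + 17 + 16 + 9 + 8 + 19 = 82
Step 2: Count the number of values: n = 7
Step 3: Mean = sum / n = 82 / 7 = 11.7143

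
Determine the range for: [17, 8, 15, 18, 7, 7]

11

Step 1: Identify the maximum value: max = 18
Step 2: Identify the minimum value: min = 7
Step 3: Range = max - min = 18 - 7 = 11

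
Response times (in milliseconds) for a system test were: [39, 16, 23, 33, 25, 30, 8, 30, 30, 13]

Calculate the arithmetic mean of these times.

24.7

Step 1: Sum all values: 39 + 16 + 23 + 33 + 25 + 30 + 8 + 30 + 30 + 13 = 247
Step 2: Count the number of values: n = 10
Step 3: Mean = sum / n = 247 / 10 = 24.7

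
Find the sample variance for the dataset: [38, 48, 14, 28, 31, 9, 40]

198.2381

Step 1: Compute the mean: (38 + 48 + 14 + 28 + 31 + 9 + 40) / 7 = 29.7143
Step 2: Compute squared deviations from the mean:
  (38 - 29.7143)^2 = 68.6531
  (48 - 29.7143)^2 = 334.3673
  (14 - 29.7143)^2 = 246.9388
  (28 - 29.7143)^2 = 2.9388
  (31 - 29.7143)^2 = 1.6531
  (9 - 29.7143)^2 = 429.0816
  (40 - 29.7143)^2 = 105.7959
Step 3: Sum of squared deviations = 1189.4286
Step 4: Sample variance = 1189.4286 / 6 = 198.2381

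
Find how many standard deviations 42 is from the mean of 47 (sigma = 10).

-0.5

Step 1: Recall the z-score formula: z = (x - mu) / sigma
Step 2: Substitute values: z = (42 - 47) / 10
Step 3: z = -5 / 10 = -0.5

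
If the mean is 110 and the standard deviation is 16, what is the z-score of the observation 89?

-1.3125

Step 1: Recall the z-score formula: z = (x - mu) / sigma
Step 2: Substitute values: z = (89 - 110) / 16
Step 3: z = -21 / 16 = -1.3125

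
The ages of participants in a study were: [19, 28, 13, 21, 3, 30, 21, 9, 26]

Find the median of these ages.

21

Step 1: Sort the data in ascending order: [3, 9, 13, 19, 21, 21, 26, 28, 30]
Step 2: The number of values is n = 9.
Step 3: Since n is odd, the median is the middle value at position 5: 21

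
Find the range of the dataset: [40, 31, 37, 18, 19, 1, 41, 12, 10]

40

Step 1: Identify the maximum value: max = 41
Step 2: Identify the minimum value: min = 1
Step 3: Range = max - min = 41 - 1 = 40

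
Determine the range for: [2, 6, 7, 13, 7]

11

Step 1: Identify the maximum value: max = 13
Step 2: Identify the minimum value: min = 2
Step 3: Range = max - min = 13 - 2 = 11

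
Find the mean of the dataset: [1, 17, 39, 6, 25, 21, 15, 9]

16.625

Step 1: Sum all values: 1 + 17 + 39 + 6 + 25 + 21 + 15 + 9 = 133
Step 2: Count the number of values: n = 8
Step 3: Mean = sum / n = 133 / 8 = 16.625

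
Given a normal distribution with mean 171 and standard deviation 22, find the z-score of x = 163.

-0.3636

Step 1: Recall the z-score formula: z = (x - mu) / sigma
Step 2: Substitute values: z = (163 - 171) / 22
Step 3: z = -8 / 22 = -0.3636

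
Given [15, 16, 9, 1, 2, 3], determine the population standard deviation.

6.101

Step 1: Compute the mean: 7.6667
Step 2: Sum of squared deviations from the mean: 223.3333
Step 3: Population variance = 223.3333 / 6 = 37.2222
Step 4: Standard deviation = sqrt(37.2222) = 6.101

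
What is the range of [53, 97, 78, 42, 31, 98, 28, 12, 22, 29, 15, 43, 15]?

86

Step 1: Identify the maximum value: max = 98
Step 2: Identify the minimum value: min = 12
Step 3: Range = max - min = 98 - 12 = 86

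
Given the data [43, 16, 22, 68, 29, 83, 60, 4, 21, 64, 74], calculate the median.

43

Step 1: Sort the data in ascending order: [4, 16, 21, 22, 29, 43, 60, 64, 68, 74, 83]
Step 2: The number of values is n = 11.
Step 3: Since n is odd, the median is the middle value at position 6: 43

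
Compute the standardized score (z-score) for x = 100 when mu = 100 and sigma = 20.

0

Step 1: Recall the z-score formula: z = (x - mu) / sigma
Step 2: Substitute values: z = (100 - 100) / 20
Step 3: z = 0 / 20 = 0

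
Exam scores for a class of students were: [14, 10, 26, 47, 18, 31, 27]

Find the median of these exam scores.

26

Step 1: Sort the data in ascending order: [10, 14, 18, 26, 27, 31, 47]
Step 2: The number of values is n = 7.
Step 3: Since n is odd, the median is the middle value at position 4: 26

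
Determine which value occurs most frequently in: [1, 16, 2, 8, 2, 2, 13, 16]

2

Step 1: Count the frequency of each value:
  1: appears 1 time(s)
  2: appears 3 time(s)
  8: appears 1 time(s)
  13: appears 1 time(s)
  16: appears 2 time(s)
Step 2: The value 2 appears most frequently (3 times).
Step 3: Mode = 2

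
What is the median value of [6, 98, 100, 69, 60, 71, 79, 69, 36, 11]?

69

Step 1: Sort the data in ascending order: [6, 11, 36, 60, 69, 69, 71, 79, 98, 100]
Step 2: The number of values is n = 10.
Step 3: Since n is even, the median is the average of positions 5 and 6:
  Median = (69 + 69) / 2 = 69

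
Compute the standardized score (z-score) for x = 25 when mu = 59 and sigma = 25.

-1.36

Step 1: Recall the z-score formula: z = (x - mu) / sigma
Step 2: Substitute values: z = (25 - 59) / 25
Step 3: z = -34 / 25 = -1.36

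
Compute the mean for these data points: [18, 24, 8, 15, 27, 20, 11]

17.5714

Step 1: Sum all values: 18 + 24 + 8 + 15 + 27 + 20 + 11 = 123
Step 2: Count the number of values: n = 7
Step 3: Mean = sum / n = 123 / 7 = 17.5714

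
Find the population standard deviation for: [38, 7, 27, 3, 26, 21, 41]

13.2742

Step 1: Compute the mean: 23.2857
Step 2: Sum of squared deviations from the mean: 1233.4286
Step 3: Population variance = 1233.4286 / 7 = 176.2041
Step 4: Standard deviation = sqrt(176.2041) = 13.2742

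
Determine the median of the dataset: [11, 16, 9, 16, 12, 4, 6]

11

Step 1: Sort the data in ascending order: [4, 6, 9, 11, 12, 16, 16]
Step 2: The number of values is n = 7.
Step 3: Since n is odd, the median is the middle value at position 4: 11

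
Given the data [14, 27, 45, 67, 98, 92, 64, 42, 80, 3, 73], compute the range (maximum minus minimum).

95

Step 1: Identify the maximum value: max = 98
Step 2: Identify the minimum value: min = 3
Step 3: Range = max - min = 98 - 3 = 95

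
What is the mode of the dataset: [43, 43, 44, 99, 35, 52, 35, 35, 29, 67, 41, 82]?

35

Step 1: Count the frequency of each value:
  29: appears 1 time(s)
  35: appears 3 time(s)
  41: appears 1 time(s)
  43: appears 2 time(s)
  44: appears 1 time(s)
  52: appears 1 time(s)
  67: appears 1 time(s)
  82: appears 1 time(s)
  99: appears 1 time(s)
Step 2: The value 35 appears most frequently (3 times).
Step 3: Mode = 35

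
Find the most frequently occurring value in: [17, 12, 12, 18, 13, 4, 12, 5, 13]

12

Step 1: Count the frequency of each value:
  4: appears 1 time(s)
  5: appears 1 time(s)
  12: appears 3 time(s)
  13: appears 2 time(s)
  17: appears 1 time(s)
  18: appears 1 time(s)
Step 2: The value 12 appears most frequently (3 times).
Step 3: Mode = 12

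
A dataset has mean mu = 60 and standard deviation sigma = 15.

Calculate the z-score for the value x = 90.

2

Step 1: Recall the z-score formula: z = (x - mu) / sigma
Step 2: Substitute values: z = (90 - 60) / 15
Step 3: z = 30 / 15 = 2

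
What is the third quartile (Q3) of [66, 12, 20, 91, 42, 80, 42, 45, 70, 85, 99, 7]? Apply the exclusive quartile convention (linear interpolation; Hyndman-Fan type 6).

83.75

Step 1: Sort the data: [7, 12, 20, 42, 42, 45, 66, 70, 80, 85, 91, 99]
Step 2: n = 12
Step 3: Using the exclusive quartile method:
  Q1 = 25.5
  Q2 (median) = 55.5
  Q3 = 83.75
  IQR = Q3 - Q1 = 83.75 - 25.5 = 58.25
Step 4: Q3 = 83.75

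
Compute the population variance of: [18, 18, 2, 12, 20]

43.2

Step 1: Compute the mean: (18 + 18 + 2 + 12 + 20) / 5 = 14
Step 2: Compute squared deviations from the mean:
  (18 - 14)^2 = 16
  (18 - 14)^2 = 16
  (2 - 14)^2 = 144
  (12 - 14)^2 = 4
  (20 - 14)^2 = 36
Step 3: Sum of squared deviations = 216
Step 4: Population variance = 216 / 5 = 43.2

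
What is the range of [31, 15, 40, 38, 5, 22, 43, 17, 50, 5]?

45

Step 1: Identify the maximum value: max = 50
Step 2: Identify the minimum value: min = 5
Step 3: Range = max - min = 50 - 5 = 45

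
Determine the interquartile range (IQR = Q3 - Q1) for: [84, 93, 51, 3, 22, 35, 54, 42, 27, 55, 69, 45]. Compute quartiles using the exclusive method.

36.5

Step 1: Sort the data: [3, 22, 27, 35, 42, 45, 51, 54, 55, 69, 84, 93]
Step 2: n = 12
Step 3: Using the exclusive quartile method:
  Q1 = 29
  Q2 (median) = 48
  Q3 = 65.5
  IQR = Q3 - Q1 = 65.5 - 29 = 36.5
Step 4: IQR = 36.5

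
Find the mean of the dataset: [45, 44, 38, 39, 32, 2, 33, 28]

32.625

Step 1: Sum all values: 45 + 44 + 38 + 39 + 32 + 2 + 33 + 28 = 261
Step 2: Count the number of values: n = 8
Step 3: Mean = sum / n = 261 / 8 = 32.625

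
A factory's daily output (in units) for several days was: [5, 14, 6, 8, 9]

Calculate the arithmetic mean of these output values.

8.4

Step 1: Sum all values: 5 + 14 + 6 + 8 + 9 = 42
Step 2: Count the number of values: n = 5
Step 3: Mean = sum / n = 42 / 5 = 8.4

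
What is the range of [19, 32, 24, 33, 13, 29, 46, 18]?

33

Step 1: Identify the maximum value: max = 46
Step 2: Identify the minimum value: min = 13
Step 3: Range = max - min = 46 - 13 = 33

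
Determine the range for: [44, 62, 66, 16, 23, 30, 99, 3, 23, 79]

96

Step 1: Identify the maximum value: max = 99
Step 2: Identify the minimum value: min = 3
Step 3: Range = max - min = 99 - 3 = 96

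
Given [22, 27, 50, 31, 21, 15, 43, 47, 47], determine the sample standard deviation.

13.2571

Step 1: Compute the mean: 33.6667
Step 2: Sum of squared deviations from the mean: 1406
Step 3: Sample variance = 1406 / 8 = 175.75
Step 4: Standard deviation = sqrt(175.75) = 13.2571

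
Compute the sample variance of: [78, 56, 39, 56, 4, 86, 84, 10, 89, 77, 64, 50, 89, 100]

865.0769

Step 1: Compute the mean: (78 + 56 + 39 + 56 + 4 + 86 + 84 + 10 + 89 + 77 + 64 + 50 + 89 + 100) / 14 = 63
Step 2: Compute squared deviations from the mean:
  (78 - 63)^2 = 225
  (56 - 63)^2 = 49
  (39 - 63)^2 = 576
  (56 - 63)^2 = 49
  (4 - 63)^2 = 3481
  (86 - 63)^2 = 529
  (84 - 63)^2 = 441
  (10 - 63)^2 = 2809
  (89 - 63)^2 = 676
  (77 - 63)^2 = 196
  (64 - 63)^2 = 1
  (50 - 63)^2 = 169
  (89 - 63)^2 = 676
  (100 - 63)^2 = 1369
Step 3: Sum of squared deviations = 11246
Step 4: Sample variance = 11246 / 13 = 865.0769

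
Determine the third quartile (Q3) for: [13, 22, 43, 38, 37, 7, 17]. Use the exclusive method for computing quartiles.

38

Step 1: Sort the data: [7, 13, 17, 22, 37, 38, 43]
Step 2: n = 7
Step 3: Using the exclusive quartile method:
  Q1 = 13
  Q2 (median) = 22
  Q3 = 38
  IQR = Q3 - Q1 = 38 - 13 = 25
Step 4: Q3 = 38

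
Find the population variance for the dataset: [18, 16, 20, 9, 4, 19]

34.2222

Step 1: Compute the mean: (18 + 16 + 20 + 9 + 4 + 19) / 6 = 14.3333
Step 2: Compute squared deviations from the mean:
  (18 - 14.3333)^2 = 13.4444
  (16 - 14.3333)^2 = 2.7778
  (20 - 14.3333)^2 = 32.1111
  (9 - 14.3333)^2 = 28.4444
  (4 - 14.3333)^2 = 106.7778
  (19 - 14.3333)^2 = 21.7778
Step 3: Sum of squared deviations = 205.3333
Step 4: Population variance = 205.3333 / 6 = 34.2222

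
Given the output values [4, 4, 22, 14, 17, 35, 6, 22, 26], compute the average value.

16.6667

Step 1: Sum all values: 4 + 4 + 22 + 14 + 17 + 35 + 6 + 22 + 26 = 150
Step 2: Count the number of values: n = 9
Step 3: Mean = sum / n = 150 / 9 = 16.6667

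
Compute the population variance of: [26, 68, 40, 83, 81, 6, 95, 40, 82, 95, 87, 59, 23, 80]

806.7398

Step 1: Compute the mean: (26 + 68 + 40 + 83 + 81 + 6 + 95 + 40 + 82 + 95 + 87 + 59 + 23 + 80) / 14 = 61.7857
Step 2: Compute squared deviations from the mean:
  (26 - 61.7857)^2 = 1280.6173
  (68 - 61.7857)^2 = 38.6173
  (40 - 61.7857)^2 = 474.6173
  (83 - 61.7857)^2 = 450.0459
  (81 - 61.7857)^2 = 369.1888
  (6 - 61.7857)^2 = 3112.0459
  (95 - 61.7857)^2 = 1103.1888
  (40 - 61.7857)^2 = 474.6173
  (82 - 61.7857)^2 = 408.6173
  (95 - 61.7857)^2 = 1103.1888
  (87 - 61.7857)^2 = 635.7602
  (59 - 61.7857)^2 = 7.7602
  (23 - 61.7857)^2 = 1504.3316
  (80 - 61.7857)^2 = 331.7602
Step 3: Sum of squared deviations = 11294.3571
Step 4: Population variance = 11294.3571 / 14 = 806.7398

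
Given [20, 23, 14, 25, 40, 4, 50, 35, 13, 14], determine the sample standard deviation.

14.1091

Step 1: Compute the mean: 23.8
Step 2: Sum of squared deviations from the mean: 1791.6
Step 3: Sample variance = 1791.6 / 9 = 199.0667
Step 4: Standard deviation = sqrt(199.0667) = 14.1091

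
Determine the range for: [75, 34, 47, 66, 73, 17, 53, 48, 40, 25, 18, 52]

58

Step 1: Identify the maximum value: max = 75
Step 2: Identify the minimum value: min = 17
Step 3: Range = max - min = 75 - 17 = 58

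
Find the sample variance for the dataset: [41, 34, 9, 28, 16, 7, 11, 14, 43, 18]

179.2111

Step 1: Compute the mean: (41 + 34 + 9 + 28 + 16 + 7 + 11 + 14 + 43 + 18) / 10 = 22.1
Step 2: Compute squared deviations from the mean:
  (41 - 22.1)^2 = 357.21
  (34 - 22.1)^2 = 141.61
  (9 - 22.1)^2 = 171.61
  (28 - 22.1)^2 = 34.81
  (16 - 22.1)^2 = 37.21
  (7 - 22.1)^2 = 228.01
  (11 - 22.1)^2 = 123.21
  (14 - 22.1)^2 = 65.61
  (43 - 22.1)^2 = 436.81
  (18 - 22.1)^2 = 16.81
Step 3: Sum of squared deviations = 1612.9
Step 4: Sample variance = 1612.9 / 9 = 179.2111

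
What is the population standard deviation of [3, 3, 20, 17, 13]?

7.0541

Step 1: Compute the mean: 11.2
Step 2: Sum of squared deviations from the mean: 248.8
Step 3: Population variance = 248.8 / 5 = 49.76
Step 4: Standard deviation = sqrt(49.76) = 7.0541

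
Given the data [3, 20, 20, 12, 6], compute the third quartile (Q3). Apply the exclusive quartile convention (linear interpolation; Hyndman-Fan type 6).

20

Step 1: Sort the data: [3, 6, 12, 20, 20]
Step 2: n = 5
Step 3: Using the exclusive quartile method:
  Q1 = 4.5
  Q2 (median) = 12
  Q3 = 20
  IQR = Q3 - Q1 = 20 - 4.5 = 15.5
Step 4: Q3 = 20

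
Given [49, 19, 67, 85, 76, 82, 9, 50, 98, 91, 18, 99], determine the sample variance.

1051.1742

Step 1: Compute the mean: (49 + 19 + 67 + 85 + 76 + 82 + 9 + 50 + 98 + 91 + 18 + 99) / 12 = 61.9167
Step 2: Compute squared deviations from the mean:
  (49 - 61.9167)^2 = 166.8403
  (19 - 61.9167)^2 = 1841.8403
  (67 - 61.9167)^2 = 25.8403
  (85 - 61.9167)^2 = 532.8403
  (76 - 61.9167)^2 = 198.3403
  (82 - 61.9167)^2 = 403.3403
  (9 - 61.9167)^2 = 2800.1736
  (50 - 61.9167)^2 = 142.0069
  (98 - 61.9167)^2 = 1302.0069
  (91 - 61.9167)^2 = 845.8403
  (18 - 61.9167)^2 = 1928.6736
  (99 - 61.9167)^2 = 1375.1736
Step 3: Sum of squared deviations = 11562.9167
Step 4: Sample variance = 11562.9167 / 11 = 1051.1742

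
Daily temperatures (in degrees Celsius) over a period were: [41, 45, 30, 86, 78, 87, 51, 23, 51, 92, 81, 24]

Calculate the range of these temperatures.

69

Step 1: Identify the maximum value: max = 92
Step 2: Identify the minimum value: min = 23
Step 3: Range = max - min = 92 - 23 = 69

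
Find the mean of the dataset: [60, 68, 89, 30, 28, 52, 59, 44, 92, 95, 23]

58.1818

Step 1: Sum all values: 60 + 68 + 89 + 30 + 28 + 52 + 59 + 44 + 92 + 95 + 23 = 640
Step 2: Count the number of values: n = 11
Step 3: Mean = sum / n = 640 / 11 = 58.1818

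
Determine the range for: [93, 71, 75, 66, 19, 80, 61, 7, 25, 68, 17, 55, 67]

86

Step 1: Identify the maximum value: max = 93
Step 2: Identify the minimum value: min = 7
Step 3: Range = max - min = 93 - 7 = 86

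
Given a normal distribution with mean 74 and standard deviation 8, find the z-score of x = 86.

1.5

Step 1: Recall the z-score formula: z = (x - mu) / sigma
Step 2: Substitute values: z = (86 - 74) / 8
Step 3: z = 12 / 8 = 1.5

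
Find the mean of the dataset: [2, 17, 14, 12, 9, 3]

9.5

Step 1: Sum all values: 2 + 17 + 14 + 12 + 9 + 3 = 57
Step 2: Count the number of values: n = 6
Step 3: Mean = sum / n = 57 / 6 = 9.5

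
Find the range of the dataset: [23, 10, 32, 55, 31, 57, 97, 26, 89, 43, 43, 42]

87

Step 1: Identify the maximum value: max = 97
Step 2: Identify the minimum value: min = 10
Step 3: Range = max - min = 97 - 10 = 87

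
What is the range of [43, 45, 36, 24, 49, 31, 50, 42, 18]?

32

Step 1: Identify the maximum value: max = 50
Step 2: Identify the minimum value: min = 18
Step 3: Range = max - min = 50 - 18 = 32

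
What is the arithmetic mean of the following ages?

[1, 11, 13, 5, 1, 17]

8

Step 1: Sum all values: 1 + 11 + 13 + 5 + 1 + 17 = 48
Step 2: Count the number of values: n = 6
Step 3: Mean = sum / n = 48 / 6 = 8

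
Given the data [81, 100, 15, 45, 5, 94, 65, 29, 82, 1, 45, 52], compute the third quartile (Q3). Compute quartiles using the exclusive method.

81.75

Step 1: Sort the data: [1, 5, 15, 29, 45, 45, 52, 65, 81, 82, 94, 100]
Step 2: n = 12
Step 3: Using the exclusive quartile method:
  Q1 = 18.5
  Q2 (median) = 48.5
  Q3 = 81.75
  IQR = Q3 - Q1 = 81.75 - 18.5 = 63.25
Step 4: Q3 = 81.75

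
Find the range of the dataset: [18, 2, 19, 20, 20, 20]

18

Step 1: Identify the maximum value: max = 20
Step 2: Identify the minimum value: min = 2
Step 3: Range = max - min = 20 - 2 = 18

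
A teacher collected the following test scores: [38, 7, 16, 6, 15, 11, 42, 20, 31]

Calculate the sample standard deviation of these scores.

13.2853

Step 1: Compute the mean: 20.6667
Step 2: Sum of squared deviations from the mean: 1412
Step 3: Sample variance = 1412 / 8 = 176.5
Step 4: Standard deviation = sqrt(176.5) = 13.2853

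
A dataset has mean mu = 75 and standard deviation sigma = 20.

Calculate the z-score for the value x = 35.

-2

Step 1: Recall the z-score formula: z = (x - mu) / sigma
Step 2: Substitute values: z = (35 - 75) / 20
Step 3: z = -40 / 20 = -2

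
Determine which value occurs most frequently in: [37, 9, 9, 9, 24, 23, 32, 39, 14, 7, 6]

9

Step 1: Count the frequency of each value:
  6: appears 1 time(s)
  7: appears 1 time(s)
  9: appears 3 time(s)
  14: appears 1 time(s)
  23: appears 1 time(s)
  24: appears 1 time(s)
  32: appears 1 time(s)
  37: appears 1 time(s)
  39: appears 1 time(s)
Step 2: The value 9 appears most frequently (3 times).
Step 3: Mode = 9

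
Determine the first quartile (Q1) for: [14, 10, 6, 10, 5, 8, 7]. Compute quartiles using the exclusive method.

6

Step 1: Sort the data: [5, 6, 7, 8, 10, 10, 14]
Step 2: n = 7
Step 3: Using the exclusive quartile method:
  Q1 = 6
  Q2 (median) = 8
  Q3 = 10
  IQR = Q3 - Q1 = 10 - 6 = 4
Step 4: Q1 = 6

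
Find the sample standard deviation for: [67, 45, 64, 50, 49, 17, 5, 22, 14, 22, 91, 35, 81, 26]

26.3643

Step 1: Compute the mean: 42
Step 2: Sum of squared deviations from the mean: 9036
Step 3: Sample variance = 9036 / 13 = 695.0769
Step 4: Standard deviation = sqrt(695.0769) = 26.3643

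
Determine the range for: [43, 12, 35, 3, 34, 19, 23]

40

Step 1: Identify the maximum value: max = 43
Step 2: Identify the minimum value: min = 3
Step 3: Range = max - min = 43 - 3 = 40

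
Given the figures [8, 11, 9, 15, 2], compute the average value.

9

Step 1: Sum all values: 8 + 11 + 9 + 15 + 2 = 45
Step 2: Count the number of values: n = 5
Step 3: Mean = sum / n = 45 / 5 = 9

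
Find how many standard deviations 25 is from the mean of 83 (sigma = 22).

-2.6364

Step 1: Recall the z-score formula: z = (x - mu) / sigma
Step 2: Substitute values: z = (25 - 83) / 22
Step 3: z = -58 / 22 = -2.6364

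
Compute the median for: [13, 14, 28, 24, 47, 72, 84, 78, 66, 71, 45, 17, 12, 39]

42

Step 1: Sort the data in ascending order: [12, 13, 14, 17, 24, 28, 39, 45, 47, 66, 71, 72, 78, 84]
Step 2: The number of values is n = 14.
Step 3: Since n is even, the median is the average of positions 7 and 8:
  Median = (39 + 45) / 2 = 42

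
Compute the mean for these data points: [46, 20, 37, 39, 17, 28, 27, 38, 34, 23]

30.9

Step 1: Sum all values: 46 + 20 + 37 + 39 + 17 + 28 + 27 + 38 + 34 + 23 = 309
Step 2: Count the number of values: n = 10
Step 3: Mean = sum / n = 309 / 10 = 30.9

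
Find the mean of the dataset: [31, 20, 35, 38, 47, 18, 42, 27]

32.25

Step 1: Sum all values: 31 + 20 + 35 + 38 + 47 + 18 + 42 + 27 = 258
Step 2: Count the number of values: n = 8
Step 3: Mean = sum / n = 258 / 8 = 32.25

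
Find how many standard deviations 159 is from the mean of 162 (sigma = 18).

-0.1667

Step 1: Recall the z-score formula: z = (x - mu) / sigma
Step 2: Substitute values: z = (159 - 162) / 18
Step 3: z = -3 / 18 = -0.1667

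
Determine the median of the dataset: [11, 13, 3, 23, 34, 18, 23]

18

Step 1: Sort the data in ascending order: [3, 11, 13, 18, 23, 23, 34]
Step 2: The number of values is n = 7.
Step 3: Since n is odd, the median is the middle value at position 4: 18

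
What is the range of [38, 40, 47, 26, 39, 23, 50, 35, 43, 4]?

46

Step 1: Identify the maximum value: max = 50
Step 2: Identify the minimum value: min = 4
Step 3: Range = max - min = 50 - 4 = 46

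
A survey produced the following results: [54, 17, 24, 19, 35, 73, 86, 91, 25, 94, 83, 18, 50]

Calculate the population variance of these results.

855.3254

Step 1: Compute the mean: (54 + 17 + 24 + 19 + 35 + 73 + 86 + 91 + 25 + 94 + 83 + 18 + 50) / 13 = 51.4615
Step 2: Compute squared deviations from the mean:
  (54 - 51.4615)^2 = 6.4438
  (17 - 51.4615)^2 = 1187.5976
  (24 - 51.4615)^2 = 754.1361
  (19 - 51.4615)^2 = 1053.7515
  (35 - 51.4615)^2 = 270.9822
  (73 - 51.4615)^2 = 463.9053
  (86 - 51.4615)^2 = 1192.9053
  (91 - 51.4615)^2 = 1563.2899
  (25 - 51.4615)^2 = 700.213
  (94 - 51.4615)^2 = 1809.5207
  (83 - 51.4615)^2 = 994.6746
  (18 - 51.4615)^2 = 1119.6746
  (50 - 51.4615)^2 = 2.1361
Step 3: Sum of squared deviations = 11119.2308
Step 4: Population variance = 11119.2308 / 13 = 855.3254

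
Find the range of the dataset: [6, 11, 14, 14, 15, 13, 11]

9

Step 1: Identify the maximum value: max = 15
Step 2: Identify the minimum value: min = 6
Step 3: Range = max - min = 15 - 6 = 9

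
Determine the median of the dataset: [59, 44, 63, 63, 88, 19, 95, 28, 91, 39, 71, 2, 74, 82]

63

Step 1: Sort the data in ascending order: [2, 19, 28, 39, 44, 59, 63, 63, 71, 74, 82, 88, 91, 95]
Step 2: The number of values is n = 14.
Step 3: Since n is even, the median is the average of positions 7 and 8:
  Median = (63 + 63) / 2 = 63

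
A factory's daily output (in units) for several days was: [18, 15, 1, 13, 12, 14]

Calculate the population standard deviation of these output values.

5.3359

Step 1: Compute the mean: 12.1667
Step 2: Sum of squared deviations from the mean: 170.8333
Step 3: Population variance = 170.8333 / 6 = 28.4722
Step 4: Standard deviation = sqrt(28.4722) = 5.3359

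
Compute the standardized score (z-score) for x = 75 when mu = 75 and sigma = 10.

0

Step 1: Recall the z-score formula: z = (x - mu) / sigma
Step 2: Substitute values: z = (75 - 75) / 10
Step 3: z = 0 / 10 = 0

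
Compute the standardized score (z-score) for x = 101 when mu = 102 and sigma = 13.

-0.0769

Step 1: Recall the z-score formula: z = (x - mu) / sigma
Step 2: Substitute values: z = (101 - 102) / 13
Step 3: z = -1 / 13 = -0.0769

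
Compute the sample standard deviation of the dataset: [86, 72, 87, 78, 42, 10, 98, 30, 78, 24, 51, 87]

29.2744

Step 1: Compute the mean: 61.9167
Step 2: Sum of squared deviations from the mean: 9426.9167
Step 3: Sample variance = 9426.9167 / 11 = 856.9924
Step 4: Standard deviation = sqrt(856.9924) = 29.2744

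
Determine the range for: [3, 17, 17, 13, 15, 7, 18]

15

Step 1: Identify the maximum value: max = 18
Step 2: Identify the minimum value: min = 3
Step 3: Range = max - min = 18 - 3 = 15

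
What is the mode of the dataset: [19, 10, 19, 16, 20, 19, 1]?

19

Step 1: Count the frequency of each value:
  1: appears 1 time(s)
  10: appears 1 time(s)
  16: appears 1 time(s)
  19: appears 3 time(s)
  20: appears 1 time(s)
Step 2: The value 19 appears most frequently (3 times).
Step 3: Mode = 19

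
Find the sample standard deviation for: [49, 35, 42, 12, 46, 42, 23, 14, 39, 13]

14.5545

Step 1: Compute the mean: 31.5
Step 2: Sum of squared deviations from the mean: 1906.5
Step 3: Sample variance = 1906.5 / 9 = 211.8333
Step 4: Standard deviation = sqrt(211.8333) = 14.5545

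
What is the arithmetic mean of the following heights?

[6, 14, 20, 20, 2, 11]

12.1667

Step 1: Sum all values: 6 + 14 + 20 + 20 + 2 + 11 = 73
Step 2: Count the number of values: n = 6
Step 3: Mean = sum / n = 73 / 6 = 12.1667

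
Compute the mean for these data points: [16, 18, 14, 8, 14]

14

Step 1: Sum all values: 16 + 18 + 14 + 8 + 14 = 70
Step 2: Count the number of values: n = 5
Step 3: Mean = sum / n = 70 / 5 = 14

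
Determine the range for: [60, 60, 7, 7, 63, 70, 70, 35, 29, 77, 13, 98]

91

Step 1: Identify the maximum value: max = 98
Step 2: Identify the minimum value: min = 7
Step 3: Range = max - min = 98 - 7 = 91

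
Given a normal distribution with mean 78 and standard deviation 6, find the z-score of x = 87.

1.5

Step 1: Recall the z-score formula: z = (x - mu) / sigma
Step 2: Substitute values: z = (87 - 78) / 6
Step 3: z = 9 / 6 = 1.5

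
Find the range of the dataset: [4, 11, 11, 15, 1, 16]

15

Step 1: Identify the maximum value: max = 16
Step 2: Identify the minimum value: min = 1
Step 3: Range = max - min = 16 - 1 = 15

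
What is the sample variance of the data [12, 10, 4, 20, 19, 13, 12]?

29.4762

Step 1: Compute the mean: (12 + 10 + 4 + 20 + 19 + 13 + 12) / 7 = 12.8571
Step 2: Compute squared deviations from the mean:
  (12 - 12.8571)^2 = 0.7347
  (10 - 12.8571)^2 = 8.1633
  (4 - 12.8571)^2 = 78.449
  (20 - 12.8571)^2 = 51.0204
  (19 - 12.8571)^2 = 37.7347
  (13 - 12.8571)^2 = 0.0204
  (12 - 12.8571)^2 = 0.7347
Step 3: Sum of squared deviations = 176.8571
Step 4: Sample variance = 176.8571 / 6 = 29.4762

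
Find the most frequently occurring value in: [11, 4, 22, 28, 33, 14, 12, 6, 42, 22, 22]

22

Step 1: Count the frequency of each value:
  4: appears 1 time(s)
  6: appears 1 time(s)
  11: appears 1 time(s)
  12: appears 1 time(s)
  14: appears 1 time(s)
  22: appears 3 time(s)
  28: appears 1 time(s)
  33: appears 1 time(s)
  42: appears 1 time(s)
Step 2: The value 22 appears most frequently (3 times).
Step 3: Mode = 22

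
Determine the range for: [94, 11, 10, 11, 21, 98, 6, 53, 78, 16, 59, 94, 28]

92

Step 1: Identify the maximum value: max = 98
Step 2: Identify the minimum value: min = 6
Step 3: Range = max - min = 98 - 6 = 92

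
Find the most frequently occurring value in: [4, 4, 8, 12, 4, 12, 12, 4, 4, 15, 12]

4

Step 1: Count the frequency of each value:
  4: appears 5 time(s)
  8: appears 1 time(s)
  12: appears 4 time(s)
  15: appears 1 time(s)
Step 2: The value 4 appears most frequently (5 times).
Step 3: Mode = 4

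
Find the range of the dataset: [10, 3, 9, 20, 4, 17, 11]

17

Step 1: Identify the maximum value: max = 20
Step 2: Identify the minimum value: min = 3
Step 3: Range = max - min = 20 - 3 = 17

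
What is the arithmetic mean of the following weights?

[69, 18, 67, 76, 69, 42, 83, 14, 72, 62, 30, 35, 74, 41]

53.7143

Step 1: Sum all values: 69 + 18 + 67 + 76 + 69 + 42 + 83 + 14 + 72 + 62 + 30 + 35 + 74 + 41 = 752
Step 2: Count the number of values: n = 14
Step 3: Mean = sum / n = 752 / 14 = 53.7143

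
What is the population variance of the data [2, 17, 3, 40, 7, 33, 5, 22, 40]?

219.5062

Step 1: Compute the mean: (2 + 17 + 3 + 40 + 7 + 33 + 5 + 22 + 40) / 9 = 18.7778
Step 2: Compute squared deviations from the mean:
  (2 - 18.7778)^2 = 281.4938
  (17 - 18.7778)^2 = 3.1605
  (3 - 18.7778)^2 = 248.9383
  (40 - 18.7778)^2 = 450.3827
  (7 - 18.7778)^2 = 138.716
  (33 - 18.7778)^2 = 202.2716
  (5 - 18.7778)^2 = 189.8272
  (22 - 18.7778)^2 = 10.3827
  (40 - 18.7778)^2 = 450.3827
Step 3: Sum of squared deviations = 1975.5556
Step 4: Population variance = 1975.5556 / 9 = 219.5062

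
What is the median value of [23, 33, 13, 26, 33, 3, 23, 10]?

23

Step 1: Sort the data in ascending order: [3, 10, 13, 23, 23, 26, 33, 33]
Step 2: The number of values is n = 8.
Step 3: Since n is even, the median is the average of positions 4 and 5:
  Median = (23 + 23) / 2 = 23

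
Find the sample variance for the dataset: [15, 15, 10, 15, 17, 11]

7.3667

Step 1: Compute the mean: (15 + 15 + 10 + 15 + 17 + 11) / 6 = 13.8333
Step 2: Compute squared deviations from the mean:
  (15 - 13.8333)^2 = 1.3611
  (15 - 13.8333)^2 = 1.3611
  (10 - 13.8333)^2 = 14.6944
  (15 - 13.8333)^2 = 1.3611
  (17 - 13.8333)^2 = 10.0278
  (11 - 13.8333)^2 = 8.0278
Step 3: Sum of squared deviations = 36.8333
Step 4: Sample variance = 36.8333 / 5 = 7.3667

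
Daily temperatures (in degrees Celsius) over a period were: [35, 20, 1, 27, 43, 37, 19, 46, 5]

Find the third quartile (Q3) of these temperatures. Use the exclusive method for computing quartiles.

40

Step 1: Sort the data: [1, 5, 19, 20, 27, 35, 37, 43, 46]
Step 2: n = 9
Step 3: Using the exclusive quartile method:
  Q1 = 12
  Q2 (median) = 27
  Q3 = 40
  IQR = Q3 - Q1 = 40 - 12 = 28
Step 4: Q3 = 40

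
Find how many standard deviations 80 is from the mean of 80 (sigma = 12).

0

Step 1: Recall the z-score formula: z = (x - mu) / sigma
Step 2: Substitute values: z = (80 - 80) / 12
Step 3: z = 0 / 12 = 0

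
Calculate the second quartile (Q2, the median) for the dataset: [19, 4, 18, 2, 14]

14

Step 1: Sort the data: [2, 4, 14, 18, 19]
Step 2: n = 5
Step 3: Q2 is the median. Since n is odd, it is the middle value at position 3: 14
Step 4: Q2 = 14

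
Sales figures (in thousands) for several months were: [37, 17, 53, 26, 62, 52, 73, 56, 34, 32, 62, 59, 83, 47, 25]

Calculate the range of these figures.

66

Step 1: Identify the maximum value: max = 83
Step 2: Identify the minimum value: min = 17
Step 3: Range = max - min = 83 - 17 = 66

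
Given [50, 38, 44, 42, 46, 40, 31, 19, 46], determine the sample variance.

89.5278

Step 1: Compute the mean: (50 + 38 + 44 + 42 + 46 + 40 + 31 + 19 + 46) / 9 = 39.5556
Step 2: Compute squared deviations from the mean:
  (50 - 39.5556)^2 = 109.0864
  (38 - 39.5556)^2 = 2.4198
  (44 - 39.5556)^2 = 19.7531
  (42 - 39.5556)^2 = 5.9753
  (46 - 39.5556)^2 = 41.5309
  (40 - 39.5556)^2 = 0.1975
  (31 - 39.5556)^2 = 73.1975
  (19 - 39.5556)^2 = 422.5309
  (46 - 39.5556)^2 = 41.5309
Step 3: Sum of squared deviations = 716.2222
Step 4: Sample variance = 716.2222 / 8 = 89.5278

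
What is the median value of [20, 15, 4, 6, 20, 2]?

10.5

Step 1: Sort the data in ascending order: [2, 4, 6, 15, 20, 20]
Step 2: The number of values is n = 6.
Step 3: Since n is even, the median is the average of positions 3 and 4:
  Median = (6 + 15) / 2 = 10.5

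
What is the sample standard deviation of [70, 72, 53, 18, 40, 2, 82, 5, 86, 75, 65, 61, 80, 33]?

28.6893

Step 1: Compute the mean: 53
Step 2: Sum of squared deviations from the mean: 10700
Step 3: Sample variance = 10700 / 13 = 823.0769
Step 4: Standard deviation = sqrt(823.0769) = 28.6893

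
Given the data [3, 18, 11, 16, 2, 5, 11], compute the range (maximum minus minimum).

16

Step 1: Identify the maximum value: max = 18
Step 2: Identify the minimum value: min = 2
Step 3: Range = max - min = 18 - 2 = 16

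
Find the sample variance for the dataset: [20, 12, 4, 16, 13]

35

Step 1: Compute the mean: (20 + 12 + 4 + 16 + 13) / 5 = 13
Step 2: Compute squared deviations from the mean:
  (20 - 13)^2 = 49
  (12 - 13)^2 = 1
  (4 - 13)^2 = 81
  (16 - 13)^2 = 9
  (13 - 13)^2 = 0
Step 3: Sum of squared deviations = 140
Step 4: Sample variance = 140 / 4 = 35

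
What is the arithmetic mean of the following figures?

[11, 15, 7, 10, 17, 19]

13.1667

Step 1: Sum all values: 11 + 15 + 7 + 10 + 17 + 19 = 79
Step 2: Count the number of values: n = 6
Step 3: Mean = sum / n = 79 / 6 = 13.1667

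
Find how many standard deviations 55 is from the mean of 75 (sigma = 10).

-2

Step 1: Recall the z-score formula: z = (x - mu) / sigma
Step 2: Substitute values: z = (55 - 75) / 10
Step 3: z = -20 / 10 = -2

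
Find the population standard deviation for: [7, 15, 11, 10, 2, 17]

4.9554

Step 1: Compute the mean: 10.3333
Step 2: Sum of squared deviations from the mean: 147.3333
Step 3: Population variance = 147.3333 / 6 = 24.5556
Step 4: Standard deviation = sqrt(24.5556) = 4.9554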